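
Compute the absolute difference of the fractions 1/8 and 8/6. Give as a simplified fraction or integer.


Simplify: 1/8 = 1/8 and 8/6 = 4/3
Find common denominator: LCD = 24
Convert: 3/24 and 32/24
Difference = |3 - 32|/24 = 29/24
Simplified = 29/24

29/24


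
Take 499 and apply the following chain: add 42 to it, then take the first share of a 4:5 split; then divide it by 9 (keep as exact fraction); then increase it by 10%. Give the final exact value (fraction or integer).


Start with 499.
Step 1: Add 42: 499+42=541; split 4:5 first = 541*4/9 = 2164/9
Step 2: Divide by 9: 2164/9 / 9 = 2164/81
Step 3: Increase by 10%: 2164/81 * 110/100 = 11902/405
Final result = 11902/405

11902/405


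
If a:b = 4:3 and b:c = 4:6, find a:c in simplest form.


Given a:b = 4:3 and b:c = 4:6
Make b consistent. Multiply first ratio by 4: a:b = 16:12
Multiply second ratio by 3: b:c = 12:18
Now b = 12 in both, so a:b:c = 16:12:18
Therefore a:c = 16:18
Simplify by GCD: a:c = 8:9

8:9


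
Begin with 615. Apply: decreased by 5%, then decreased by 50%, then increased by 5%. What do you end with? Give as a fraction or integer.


Start: 615
Step 1: decrease by 5% => multiply by 95/100
  615 * 95/100 = 2337/4
Step 2: decrease by 50% => multiply by 50/100
  2337/4 * 50/100 = 2337/8
Step 3: increase by 5% => multiply by 105/100
  2337/8 * 105/100 = 49077/160
Final value = 49077/160

49077/160


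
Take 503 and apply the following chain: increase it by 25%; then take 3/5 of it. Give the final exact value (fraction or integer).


Start with 503.
Step 1: Increase by 25%: 503 * 125/100 = 2515/4
Step 2: Take 3/5: 2515/4 * 3/5 = 1509/4
Final result = 1509/4

1509/4


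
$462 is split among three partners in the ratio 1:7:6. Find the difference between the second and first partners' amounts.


Total parts = 1 + 7 + 6 = 14
Value per part = 462 / 14 = 33
Shares: 1*33=33, 7*33=231, 6*33=198
Second share = 231, first share = 33
Difference = |231 - 33| = 198

198


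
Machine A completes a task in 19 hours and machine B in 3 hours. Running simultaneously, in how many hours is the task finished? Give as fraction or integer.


Rate of A = 1/19 job per hour
Rate of B = 1/3 job per hour
Combined rate = 1/19 + 1/3
Find common denominator: (3 + 19)/(19*3) = 22/57
Combined rate = 22/57 job per hour
Time together = 1 / (22/57) = 57/22 hours

57/22


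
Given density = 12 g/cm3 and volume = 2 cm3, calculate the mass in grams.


Using mass = density * volume
Density = 12 g/cm3
Volume = 2 cm3
Mass = 12 * 2
= 24 g

24


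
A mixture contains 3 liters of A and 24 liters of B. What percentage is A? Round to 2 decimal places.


Volume of A = 3 L
Volume of B = 24 L
Total volume = 3 + 24 = 27 L
Percentage of A = (3/27) * 100
= 11.11%

11.11


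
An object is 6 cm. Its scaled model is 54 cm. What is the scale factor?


Original length = 6 cm
Scaled length = 54 cm
Scale factor = 54 / 6
= 9

9


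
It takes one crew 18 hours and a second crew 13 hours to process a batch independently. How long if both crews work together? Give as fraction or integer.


Rate of A = 1/18 job per hour
Rate of B = 1/13 job per hour
Combined rate = 1/18 + 1/13
Find common denominator: (13 + 18)/(18*13) = 31/234
Combined rate = 31/234 job per hour
Time together = 1 / (31/234) = 234/31 hours

234/31


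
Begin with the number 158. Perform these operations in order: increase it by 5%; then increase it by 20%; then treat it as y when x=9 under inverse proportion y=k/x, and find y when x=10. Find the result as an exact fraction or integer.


Start with 158.
Step 1: Increase by 5%: 158 * 105/100 = 1659/10
Step 2: Increase by 20%: 1659/10 * 120/100 = 4977/25
Step 3: Inverse prop: k = (4977/25)*9; new y = k/10 = 4977/25*9/10 = 44793/250
Final result = 44793/250

44793/250


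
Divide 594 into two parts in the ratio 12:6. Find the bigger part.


Total parts = 12 + 6 = 18
Value per part = 594 / 18 = 33
First share = 12 * 33 = 396
Second share = 6 * 33 = 198
Larger share = 396

396


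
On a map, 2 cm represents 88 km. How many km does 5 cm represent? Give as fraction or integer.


Map scale: 2 cm = 88 km
Measured distance on map = 5 cm
Set up proportion: 5 * 88 / 2
= 440 / 2
= 220 km

220


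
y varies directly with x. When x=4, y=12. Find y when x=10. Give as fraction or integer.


Direct proportion: y = kx
Find k: k = 12/4 = 3
Compute y at x=10: y = 3 * 10
y = 30

30


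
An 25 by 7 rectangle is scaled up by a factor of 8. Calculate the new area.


Original dimensions: 25 x 7
Enlargement factor = 8
New width = 25 * 8 = 200
New height = 7 * 8 = 56
New area = 200 * 56 = 11200

11200


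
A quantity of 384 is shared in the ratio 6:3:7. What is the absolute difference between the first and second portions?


Total parts = 6 + 3 + 7 = 16
Value per part = 384 / 16 = 24
Shares: 6*24=144, 3*24=72, 7*24=168
First share = 144, second share = 72
Difference = |144 - 72| = 72

72


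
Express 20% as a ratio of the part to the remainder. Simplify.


Part = 20%, Remainder = 80%
Ratio = 20:80
GCD(20, 80) = 20
Simplify: 1:4 = 1:4

1:4


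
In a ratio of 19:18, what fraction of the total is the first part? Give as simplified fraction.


Total parts = 19 + 18 = 37
First part fraction = 19/37
Simplify: 19/37 = 19/37

19/37


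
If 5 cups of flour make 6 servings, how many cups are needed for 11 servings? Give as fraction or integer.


Original: 5 cups for 6 servings
Target servings = 11
Scaling factor = 11/6
New amount = 5 * 11/6
= 55/6
= 55/6 cups

55/6


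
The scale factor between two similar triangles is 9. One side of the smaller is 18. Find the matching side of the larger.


Similar triangles have proportional sides
Scale factor = 9
Smaller side = 18
Corresponding larger side = 18 * 9
= 162

162


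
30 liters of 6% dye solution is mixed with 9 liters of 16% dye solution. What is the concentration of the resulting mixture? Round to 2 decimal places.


Solute in mixture 1 = 6% of 30 L = 30*6/100 = 9/5 L
Solute in mixture 2 = 16% of 9 L = 9*16/100 = 36/25 L
Total solute = 9/5 + 36/25 = 81/25 L
Total volume = 30 + 9 = 39 L
Final concentration = 81/25/39 * 100 = 8.31%

8.31


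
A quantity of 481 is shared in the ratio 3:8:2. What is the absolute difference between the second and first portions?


Total parts = 3 + 8 + 2 = 13
Value per part = 481 / 13 = 37
Shares: 3*37=111, 8*37=296, 2*37=74
Second share = 296, first share = 111
Difference = |296 - 111| = 185

185


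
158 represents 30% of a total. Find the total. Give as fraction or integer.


Given: 158 is 30% of the whole
Set up: 158 = 30/100 * whole
whole = 158 * 100 / 30
whole = 15800 / 30
whole = 1580/3

1580/3


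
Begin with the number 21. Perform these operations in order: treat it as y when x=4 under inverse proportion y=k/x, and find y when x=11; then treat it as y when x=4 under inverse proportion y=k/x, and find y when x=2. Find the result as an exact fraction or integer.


Start with 21.
Step 1: Inverse prop: k = (21)*4; new y = k/11 = 21*4/11 = 84/11
Step 2: Inverse prop: k = (84/11)*4; new y = k/2 = 84/11*4/2 = 168/11
Final result = 168/11

168/11


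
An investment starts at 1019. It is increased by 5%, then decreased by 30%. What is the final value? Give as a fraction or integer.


Start: 1019
Step 1: increase by 5% => multiply by 105/100
  1019 * 105/100 = 21399/20
Step 2: decrease by 30% => multiply by 70/100
  21399/20 * 70/100 = 149793/200
Final value = 149793/200

149793/200


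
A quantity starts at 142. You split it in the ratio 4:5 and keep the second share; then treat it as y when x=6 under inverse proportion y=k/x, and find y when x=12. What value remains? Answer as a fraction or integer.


Start with 142.
Step 1: Split 4:5, second share = 142 * 5/9 = 710/9
Step 2: Inverse prop: k = (710/9)*6; new y = k/12 = 710/9*6/12 = 355/9
Final result = 355/9

355/9


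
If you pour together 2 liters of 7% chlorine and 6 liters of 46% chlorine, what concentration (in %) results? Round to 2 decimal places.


Solute in mixture 1 = 7% of 2 L = 2*7/100 = 7/50 L
Solute in mixture 2 = 46% of 6 L = 6*46/100 = 69/25 L
Total solute = 7/50 + 69/25 = 29/10 L
Total volume = 2 + 6 = 8 L
Final concentration = 29/10/8 * 100 = 36.25%

36.25


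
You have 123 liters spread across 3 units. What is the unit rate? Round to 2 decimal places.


Total liters = 123
Number of units = 3
Unit rate = 123 / 3
= 41 liters per unit

41


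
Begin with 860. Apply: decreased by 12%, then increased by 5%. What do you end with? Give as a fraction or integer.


Start: 860
Step 1: decrease by 12% => multiply by 88/100
  860 * 88/100 = 3784/5
Step 2: increase by 5% => multiply by 105/100
  3784/5 * 105/100 = 19866/25
Final value = 19866/25

19866/25


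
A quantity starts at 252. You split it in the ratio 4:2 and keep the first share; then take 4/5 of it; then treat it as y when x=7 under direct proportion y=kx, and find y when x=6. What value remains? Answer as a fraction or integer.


Start with 252.
Step 1: Split 4:2, first share = 252 * 4/6 = 168
Step 2: Take 4/5: 168 * 4/5 = 672/5
Step 3: Direct prop: k = (672/5)/7; new y = k*6 = 672/5*6/7 = 576/5
Final result = 576/5

576/5


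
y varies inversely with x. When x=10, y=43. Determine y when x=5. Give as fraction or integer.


Inverse proportion: y = k/x
Find k: k = 10 * 43 = 430
Compute y at x=5: y = 430/5
y = 86

86


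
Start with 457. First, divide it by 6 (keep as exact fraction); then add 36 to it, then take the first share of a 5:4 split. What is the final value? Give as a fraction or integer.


Start with 457.
Step 1: Divide by 6: 457 / 6 = 457/6
Step 2: Add 36: 457/6+36=673/6; split 5:4 first = 673/6*5/9 = 3365/54
Final result = 3365/54

3365/54


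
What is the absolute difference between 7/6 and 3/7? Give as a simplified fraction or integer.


Simplify: 7/6 = 7/6 and 3/7 = 3/7
Find common denominator: LCD = 42
Convert: 49/42 and 18/42
Difference = |49 - 18|/42 = 31/42
Simplified = 31/42

31/42


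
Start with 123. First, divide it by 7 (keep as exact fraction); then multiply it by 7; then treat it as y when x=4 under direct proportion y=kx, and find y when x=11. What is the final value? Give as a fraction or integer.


Start with 123.
Step 1: Divide by 7: 123 / 7 = 123/7
Step 2: Multiply by 7: 123/7 * 7 = 123
Step 3: Direct prop: k = (123)/4; new y = k*11 = 123*11/4 = 1353/4
Final result = 1353/4

1353/4


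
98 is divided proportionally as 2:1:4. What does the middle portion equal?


Ratio = 2:1:4
Total parts = 2 + 1 + 4 = 7
Value per part = 98 / 7 = 14
First share = 2 * 14 = 28
Middle share = 1 * 14 = 14
Third share = 4 * 14 = 56

14


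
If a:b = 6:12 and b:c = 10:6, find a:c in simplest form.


Given a:b = 6:12 and b:c = 10:6
Make b consistent. Multiply first ratio by 10: a:b = 60:120
Multiply second ratio by 12: b:c = 120:72
Now b = 120 in both, so a:b:c = 60:120:72
Therefore a:c = 60:72
Simplify by GCD: a:c = 5:6

5:6


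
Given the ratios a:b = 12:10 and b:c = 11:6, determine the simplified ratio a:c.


Given a:b = 12:10 and b:c = 11:6
Make b consistent. Multiply first ratio by 11: a:b = 132:110
Multiply second ratio by 10: b:c = 110:60
Now b = 110 in both, so a:b:c = 132:110:60
Therefore a:c = 132:60
Simplify by GCD: a:c = 11:5

11:5


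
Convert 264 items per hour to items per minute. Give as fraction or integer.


Converting from per hour to per minute
Rate = 264 items per hour
Divide by 60: 264/60
= 22/5 items per minute

22/5


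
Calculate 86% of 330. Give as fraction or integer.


Compute 86% of 330
Convert percentage: 86% = 86/100
Multiply: 330 * 86/100
= 28380/100
= 1419/5

1419/5


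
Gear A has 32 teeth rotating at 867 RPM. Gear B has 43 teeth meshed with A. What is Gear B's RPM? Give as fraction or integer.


Gear ratio: teeth_A * RPM_A = teeth_B * RPM_B
32 * 867 = 43 * RPM_B
27744 = 43 * RPM_B
RPM_B = 27744 / 43
RPM_B = 27744/43

27744/43


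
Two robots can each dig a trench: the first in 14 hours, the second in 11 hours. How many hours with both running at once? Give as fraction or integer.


Rate of A = 1/14 job per hour
Rate of B = 1/11 job per hour
Combined rate = 1/14 + 1/11
Find common denominator: (11 + 14)/(14*11) = 25/154
Combined rate = 25/154 job per hour
Time together = 1 / (25/154) = 154/25 hours

154/25


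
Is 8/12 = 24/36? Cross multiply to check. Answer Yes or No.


Cross multiply to check 8/12 = 24/36
Left cross product: 8 * 36 = 288
Right cross product: 12 * 24 = 288
288 = 288
Equal, so proportions match => Yes

Yes


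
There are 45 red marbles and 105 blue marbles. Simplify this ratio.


Find GCD(45, 105)
GCD = 15
Divide both by 15: 45/15 = 3, 105/15 = 7
Simplified ratio = 3:7

3:7


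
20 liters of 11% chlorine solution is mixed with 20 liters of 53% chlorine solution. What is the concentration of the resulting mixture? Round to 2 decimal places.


Solute in mixture 1 = 11% of 20 L = 20*11/100 = 11/5 L
Solute in mixture 2 = 53% of 20 L = 20*53/100 = 53/5 L
Total solute = 11/5 + 53/5 = 64/5 L
Total volume = 20 + 20 = 40 L
Final concentration = 64/5/40 * 100 = 32.00%

32.00


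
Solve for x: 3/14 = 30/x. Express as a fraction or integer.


Setting up: 3/14 = 30/x
Cross multiply: 3 * x = 14 * 30
3x = 420
x = 420/3
x = 140

140


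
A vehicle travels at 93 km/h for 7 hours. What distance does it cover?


Using distance = speed * time
Speed = 93 km/h
Time = 7 hours
Distance = 93 * 7
= 651 km

651


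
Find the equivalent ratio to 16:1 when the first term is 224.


Original ratio: 16:1
First term target: 224
Scale factor = 224 / 16 = 14
Multiply second term: 1 * 14 = 14
Equivalent ratio = 224:14

224:14


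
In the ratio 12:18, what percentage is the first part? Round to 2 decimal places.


Total parts = 12 + 18 = 30
First part fraction = 12/30
Percentage = (12/30) * 100
= 0.4 * 100
= 40.00%

40.00


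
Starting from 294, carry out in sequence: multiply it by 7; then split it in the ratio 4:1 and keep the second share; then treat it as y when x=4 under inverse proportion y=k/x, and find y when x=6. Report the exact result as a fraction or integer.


Start with 294.
Step 1: Multiply by 7: 294 * 7 = 2058
Step 2: Split 4:1, second share = 2058 * 1/5 = 2058/5
Step 3: Inverse prop: k = (2058/5)*4; new y = k/6 = 2058/5*4/6 = 1372/5
Final result = 1372/5

1372/5


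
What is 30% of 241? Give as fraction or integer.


Compute 30% of 241
Convert percentage: 30% = 30/100
Multiply: 241 * 30/100
= 7230/100
= 723/10

723/10


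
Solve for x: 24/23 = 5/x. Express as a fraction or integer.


Setting up: 24/23 = 5/x
Cross multiply: 24 * x = 23 * 5
24x = 115
x = 115/24
x = 115/24

115/24


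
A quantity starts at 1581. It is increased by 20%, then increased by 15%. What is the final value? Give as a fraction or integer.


Start: 1581
Step 1: increase by 20% => multiply by 120/100
  1581 * 120/100 = 9486/5
Step 2: increase by 15% => multiply by 115/100
  9486/5 * 115/100 = 109089/50
Final value = 109089/50

109089/50


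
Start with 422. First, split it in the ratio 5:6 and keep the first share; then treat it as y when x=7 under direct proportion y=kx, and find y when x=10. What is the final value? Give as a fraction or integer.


Start with 422.
Step 1: Split 5:6, first share = 422 * 5/11 = 2110/11
Step 2: Direct prop: k = (2110/11)/7; new y = k*10 = 2110/11*10/7 = 21100/77
Final result = 21100/77

21100/77


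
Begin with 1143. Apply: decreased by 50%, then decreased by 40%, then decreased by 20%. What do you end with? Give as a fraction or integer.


Start: 1143
Step 1: decrease by 50% => multiply by 50/100
  1143 * 50/100 = 1143/2
Step 2: decrease by 40% => multiply by 60/100
  1143/2 * 60/100 = 3429/10
Step 3: decrease by 20% => multiply by 80/100
  3429/10 * 80/100 = 6858/25
Final value = 6858/25

6858/25


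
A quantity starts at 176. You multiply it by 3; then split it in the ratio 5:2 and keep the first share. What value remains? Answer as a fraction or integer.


Start with 176.
Step 1: Multiply by 3: 176 * 3 = 528
Step 2: Split 5:2, first share = 528 * 5/7 = 2640/7
Final result = 2640/7

2640/7


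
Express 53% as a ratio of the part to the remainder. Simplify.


Part = 53%, Remainder = 47%
Ratio = 53:47
GCD(53, 47) = 1
Simplify: 53:47 = 53:47

53:47


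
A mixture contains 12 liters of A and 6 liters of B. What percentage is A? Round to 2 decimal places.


Volume of A = 12 L
Volume of B = 6 L
Total volume = 12 + 6 = 18 L
Percentage of A = (12/18) * 100
= 66.67%

66.67


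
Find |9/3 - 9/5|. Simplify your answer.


Simplify: 9/3 = 3 and 9/5 = 9/5
Find common denominator: LCD = 5
Convert: 15/5 and 9/5
Difference = |15 - 9|/5 = 6/5
Simplified = 6/5

6/5


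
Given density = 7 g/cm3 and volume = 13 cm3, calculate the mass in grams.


Using mass = density * volume
Density = 7 g/cm3
Volume = 13 cm3
Mass = 7 * 13
= 91 g

91


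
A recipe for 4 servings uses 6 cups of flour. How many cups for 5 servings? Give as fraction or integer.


Original: 6 cups for 4 servings
Target servings = 5
Scaling factor = 5/4
New amount = 6 * 5/4
= 30/4
= 15/2 cups

15/2


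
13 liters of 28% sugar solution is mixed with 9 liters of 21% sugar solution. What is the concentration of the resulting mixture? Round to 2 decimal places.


Solute in mixture 1 = 28% of 13 L = 13*28/100 = 91/25 L
Solute in mixture 2 = 21% of 9 L = 9*21/100 = 189/100 L
Total solute = 91/25 + 189/100 = 553/100 L
Total volume = 13 + 9 = 22 L
Final concentration = 553/100/22 * 100 = 25.14%

25.14


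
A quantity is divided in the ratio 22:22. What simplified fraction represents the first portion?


Total parts = 22 + 22 = 44
First part fraction = 22/44
Simplify: 22/44 = 1/2

1/2


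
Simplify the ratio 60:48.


Find GCD(60, 48)
GCD = 12
Divide both by 12: 60/12 = 5, 48/12 = 4
Simplified ratio = 5:4

5:4


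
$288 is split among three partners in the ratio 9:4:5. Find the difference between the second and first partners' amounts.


Total parts = 9 + 4 + 5 = 18
Value per part = 288 / 18 = 16
Shares: 9*16=144, 4*16=64, 5*16=80
Second share = 64, first share = 144
Difference = |64 - 144| = 80

80


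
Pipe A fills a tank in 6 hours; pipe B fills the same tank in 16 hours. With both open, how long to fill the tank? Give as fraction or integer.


Rate of A = 1/6 job per hour
Rate of B = 1/16 job per hour
Combined rate = 1/6 + 1/16
Find common denominator: (16 + 6)/(6*16) = 22/96
Combined rate = 11/48 job per hour
Time together = 1 / (11/48) = 48/11 hours

48/11


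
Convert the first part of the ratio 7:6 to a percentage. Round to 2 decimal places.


Total parts = 7 + 6 = 13
First part fraction = 7/13
Percentage = (7/13) * 100
= 0.538462 * 100
= 53.85%

53.85


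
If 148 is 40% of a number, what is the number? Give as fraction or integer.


Given: 148 is 40% of the whole
Set up: 148 = 40/100 * whole
whole = 148 * 100 / 40
whole = 14800 / 40
whole = 370

370


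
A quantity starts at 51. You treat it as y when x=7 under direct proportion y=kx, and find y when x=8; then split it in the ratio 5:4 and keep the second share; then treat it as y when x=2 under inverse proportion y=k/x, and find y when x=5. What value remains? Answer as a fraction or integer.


Start with 51.
Step 1: Direct prop: k = (51)/7; new y = k*8 = 51*8/7 = 408/7
Step 2: Split 5:4, second share = 408/7 * 4/9 = 544/21
Step 3: Inverse prop: k = (544/21)*2; new y = k/5 = 544/21*2/5 = 1088/105
Final result = 1088/105

1088/105


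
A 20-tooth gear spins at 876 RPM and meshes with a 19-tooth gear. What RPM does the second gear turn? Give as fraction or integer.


Gear ratio: teeth_A * RPM_A = teeth_B * RPM_B
20 * 876 = 19 * RPM_B
17520 = 19 * RPM_B
RPM_B = 17520 / 19
RPM_B = 17520/19

17520/19


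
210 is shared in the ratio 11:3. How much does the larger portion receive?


Total parts = 11 + 3 = 14
Value per part = 210 / 14 = 15
First share = 11 * 15 = 165
Second share = 3 * 15 = 45
Larger share = 165

165


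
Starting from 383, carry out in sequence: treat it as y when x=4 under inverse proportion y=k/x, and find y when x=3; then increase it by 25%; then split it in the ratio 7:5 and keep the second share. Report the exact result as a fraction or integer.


Start with 383.
Step 1: Inverse prop: k = (383)*4; new y = k/3 = 383*4/3 = 1532/3
Step 2: Increase by 25%: 1532/3 * 125/100 = 1915/3
Step 3: Split 7:5, second share = 1915/3 * 5/12 = 9575/36
Final result = 9575/36

9575/36


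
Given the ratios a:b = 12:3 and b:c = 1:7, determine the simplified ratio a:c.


Given a:b = 12:3 and b:c = 1:7
Make b consistent. Multiply first ratio by 1: a:b = 12:3
Multiply second ratio by 3: b:c = 3:21
Now b = 3 in both, so a:b:c = 12:3:21
Therefore a:c = 12:21
Simplify by GCD: a:c = 4:7

4:7


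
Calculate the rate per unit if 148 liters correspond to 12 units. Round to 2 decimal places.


Total liters = 148
Number of units = 12
Unit rate = 148 / 12
= 12.33 liters per unit

12.33


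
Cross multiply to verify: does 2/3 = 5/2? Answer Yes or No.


Cross multiply to check 2/3 = 5/2
Left cross product: 2 * 2 = 4
Right cross product: 3 * 5 = 15
4 != 15
Not equal, so proportions differ => No

No


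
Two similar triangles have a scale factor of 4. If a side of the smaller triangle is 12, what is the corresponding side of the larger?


Similar triangles have proportional sides
Scale factor = 4
Smaller side = 12
Corresponding larger side = 12 * 4
= 48

48


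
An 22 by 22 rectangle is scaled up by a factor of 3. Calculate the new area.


Original dimensions: 22 x 22
Enlargement factor = 3
New width = 22 * 3 = 66
New height = 22 * 3 = 66
New area = 66 * 66 = 4356

4356


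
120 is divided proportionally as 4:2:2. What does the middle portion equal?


Ratio = 4:2:2
Total parts = 4 + 2 + 2 = 8
Value per part = 120 / 8 = 15
First share = 4 * 15 = 60
Middle share = 2 * 15 = 30
Third share = 2 * 15 = 30

30


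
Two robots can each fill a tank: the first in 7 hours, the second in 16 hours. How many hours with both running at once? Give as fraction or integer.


Rate of A = 1/7 job per hour
Rate of B = 1/16 job per hour
Combined rate = 1/7 + 1/16
Find common denominator: (16 + 7)/(7*16) = 23/112
Combined rate = 23/112 job per hour
Time together = 1 / (23/112) = 112/23 hours

112/23


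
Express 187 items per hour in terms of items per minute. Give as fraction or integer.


Converting from per hour to per minute
Rate = 187 items per hour
Divide by 60: 187/60
= 187/60 items per minute

187/60


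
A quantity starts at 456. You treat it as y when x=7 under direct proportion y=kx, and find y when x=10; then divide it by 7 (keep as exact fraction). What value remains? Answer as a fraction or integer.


Start with 456.
Step 1: Direct prop: k = (456)/7; new y = k*10 = 456*10/7 = 4560/7
Step 2: Divide by 7: 4560/7 / 7 = 4560/49
Final result = 4560/49

4560/49


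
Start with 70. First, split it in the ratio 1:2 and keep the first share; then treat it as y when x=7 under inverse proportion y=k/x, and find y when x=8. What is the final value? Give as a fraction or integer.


Start with 70.
Step 1: Split 1:2, first share = 70 * 1/3 = 70/3
Step 2: Inverse prop: k = (70/3)*7; new y = k/8 = 70/3*7/8 = 245/12
Final result = 245/12

245/12


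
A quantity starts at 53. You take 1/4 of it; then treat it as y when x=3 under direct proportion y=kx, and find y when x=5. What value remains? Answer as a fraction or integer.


Start with 53.
Step 1: Take 1/4: 53 * 1/4 = 53/4
Step 2: Direct prop: k = (53/4)/3; new y = k*5 = 53/4*5/3 = 265/12
Final result = 265/12

265/12


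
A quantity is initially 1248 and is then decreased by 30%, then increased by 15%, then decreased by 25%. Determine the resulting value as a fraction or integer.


Start: 1248
Step 1: decrease by 30% => multiply by 70/100
  1248 * 70/100 = 4368/5
Step 2: increase by 15% => multiply by 115/100
  4368/5 * 115/100 = 25116/25
Step 3: decrease by 25% => multiply by 75/100
  25116/25 * 75/100 = 18837/25
Final value = 18837/25

18837/25


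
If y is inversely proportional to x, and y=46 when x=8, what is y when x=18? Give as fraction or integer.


Inverse proportion: y = k/x
Find k: k = 8 * 46 = 368
Compute y at x=18: y = 368/18
y = 184/9

184/9


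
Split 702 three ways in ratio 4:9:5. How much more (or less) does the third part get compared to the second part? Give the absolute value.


Total parts = 4 + 9 + 5 = 18
Value per part = 702 / 18 = 39
Shares: 4*39=156, 9*39=351, 5*39=195
Third share = 195, second share = 351
Difference = |195 - 351| = 156

156


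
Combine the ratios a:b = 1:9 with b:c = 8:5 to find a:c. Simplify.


Given a:b = 1:9 and b:c = 8:5
Make b consistent. Multiply first ratio by 8: a:b = 8:72
Multiply second ratio by 9: b:c = 72:45
Now b = 72 in both, so a:b:c = 8:72:45
Therefore a:c = 8:45
Simplify by GCD: a:c = 8:45

8:45


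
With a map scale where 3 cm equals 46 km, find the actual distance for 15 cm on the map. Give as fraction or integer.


Map scale: 3 cm = 46 km
Measured distance on map = 15 cm
Set up proportion: 15 * 46 / 3
= 690 / 3
= 230 km

230


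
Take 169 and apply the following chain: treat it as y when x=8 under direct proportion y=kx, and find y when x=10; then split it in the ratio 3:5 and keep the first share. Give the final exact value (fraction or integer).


Start with 169.
Step 1: Direct prop: k = (169)/8; new y = k*10 = 169*10/8 = 845/4
Step 2: Split 3:5, first share = 845/4 * 3/8 = 2535/32
Final result = 2535/32

2535/32


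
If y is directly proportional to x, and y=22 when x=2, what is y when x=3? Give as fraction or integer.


Direct proportion: y = kx
Find k: k = 22/2 = 11
Compute y at x=3: y = 11 * 3
y = 33

33


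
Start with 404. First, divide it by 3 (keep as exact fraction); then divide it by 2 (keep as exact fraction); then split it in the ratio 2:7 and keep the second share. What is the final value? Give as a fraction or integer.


Start with 404.
Step 1: Divide by 3: 404 / 3 = 404/3
Step 2: Divide by 2: 404/3 / 2 = 202/3
Step 3: Split 2:7, second share = 202/3 * 7/9 = 1414/27
Final result = 1414/27

1414/27


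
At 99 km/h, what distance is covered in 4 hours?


Using distance = speed * time
Speed = 99 km/h
Time = 4 hours
Distance = 99 * 4
= 396 km

396


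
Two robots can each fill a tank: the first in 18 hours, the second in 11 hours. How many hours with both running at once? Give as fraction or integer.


Rate of A = 1/18 job per hour
Rate of B = 1/11 job per hour
Combined rate = 1/18 + 1/11
Find common denominator: (11 + 18)/(18*11) = 29/198
Combined rate = 29/198 job per hour
Time together = 1 / (29/198) = 198/29 hours

198/29


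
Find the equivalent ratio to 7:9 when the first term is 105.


Original ratio: 7:9
First term target: 105
Scale factor = 105 / 7 = 15
Multiply second term: 9 * 15 = 135
Equivalent ratio = 105:135

105:135


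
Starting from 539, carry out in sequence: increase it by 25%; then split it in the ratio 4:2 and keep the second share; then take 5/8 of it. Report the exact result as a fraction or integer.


Start with 539.
Step 1: Increase by 25%: 539 * 125/100 = 2695/4
Step 2: Split 4:2, second share = 2695/4 * 2/6 = 2695/12
Step 3: Take 5/8: 2695/12 * 5/8 = 13475/96
Final result = 13475/96

13475/96


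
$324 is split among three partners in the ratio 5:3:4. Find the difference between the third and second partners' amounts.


Total parts = 5 + 3 + 4 = 12
Value per part = 324 / 12 = 27
Shares: 5*27=135, 3*27=81, 4*27=108
Third share = 108, second share = 81
Difference = |108 - 81| = 27

27


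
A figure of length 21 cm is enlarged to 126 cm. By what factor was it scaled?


Original length = 21 cm
Scaled length = 126 cm
Scale factor = 126 / 21
= 6

6


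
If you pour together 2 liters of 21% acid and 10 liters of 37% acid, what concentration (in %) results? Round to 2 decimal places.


Solute in mixture 1 = 21% of 2 L = 2*21/100 = 21/50 L
Solute in mixture 2 = 37% of 10 L = 10*37/100 = 37/10 L
Total solute = 21/50 + 37/10 = 103/25 L
Total volume = 2 + 10 = 12 L
Final concentration = 103/25/12 * 100 = 34.33%

34.33


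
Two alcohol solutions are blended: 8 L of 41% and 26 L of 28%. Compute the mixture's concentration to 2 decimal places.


Solute in mixture 1 = 41% of 8 L = 8*41/100 = 82/25 L
Solute in mixture 2 = 28% of 26 L = 26*28/100 = 182/25 L
Total solute = 82/25 + 182/25 = 264/25 L
Total volume = 8 + 26 = 34 L
Final concentration = 264/25/34 * 100 = 31.06%

31.06


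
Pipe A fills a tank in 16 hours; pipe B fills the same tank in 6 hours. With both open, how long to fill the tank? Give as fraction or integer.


Rate of A = 1/16 job per hour
Rate of B = 1/6 job per hour
Combined rate = 1/16 + 1/6
Find common denominator: (6 + 16)/(16*6) = 22/96
Combined rate = 11/48 job per hour
Time together = 1 / (11/48) = 48/11 hours

48/11


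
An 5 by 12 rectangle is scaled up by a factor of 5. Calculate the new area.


Original dimensions: 5 x 12
Enlargement factor = 5
New width = 5 * 5 = 25
New height = 12 * 5 = 60
New area = 25 * 60 = 1500

1500


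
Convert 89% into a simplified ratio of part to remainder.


Part = 89%, Remainder = 11%
Ratio = 89:11
GCD(89, 11) = 1
Simplify: 89:11 = 89:11

89:11


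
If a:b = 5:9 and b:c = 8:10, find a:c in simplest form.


Given a:b = 5:9 and b:c = 8:10
Make b consistent. Multiply first ratio by 8: a:b = 40:72
Multiply second ratio by 9: b:c = 72:90
Now b = 72 in both, so a:b:c = 40:72:90
Therefore a:c = 40:90
Simplify by GCD: a:c = 4:9

4:9


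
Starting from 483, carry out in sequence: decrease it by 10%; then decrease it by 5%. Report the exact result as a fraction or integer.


Start with 483.
Step 1: Decrease by 10%: 483 * 90/100 = 4347/10
Step 2: Decrease by 5%: 4347/10 * 95/100 = 82593/200
Final result = 82593/200

82593/200


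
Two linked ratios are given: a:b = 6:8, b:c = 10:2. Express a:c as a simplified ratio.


Given a:b = 6:8 and b:c = 10:2
Make b consistent. Multiply first ratio by 10: a:b = 60:80
Multiply second ratio by 8: b:c = 80:16
Now b = 80 in both, so a:b:c = 60:80:16
Therefore a:c = 60:16
Simplify by GCD: a:c = 15:4

15:4


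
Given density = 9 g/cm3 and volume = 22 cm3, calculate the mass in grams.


Using mass = density * volume
Density = 9 g/cm3
Volume = 22 cm3
Mass = 9 * 22
= 198 g

198


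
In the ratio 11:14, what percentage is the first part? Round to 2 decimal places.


Total parts = 11 + 14 = 25
First part fraction = 11/25
Percentage = (11/25) * 100
= 0.44 * 100
= 44.00%

44.00


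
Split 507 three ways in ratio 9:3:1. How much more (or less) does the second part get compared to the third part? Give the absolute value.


Total parts = 9 + 3 + 1 = 13
Value per part = 507 / 13 = 39
Shares: 9*39=351, 3*39=117, 1*39=39
Second share = 117, third share = 39
Difference = |117 - 39| = 78

78


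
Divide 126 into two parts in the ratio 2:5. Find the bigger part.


Total parts = 2 + 5 = 7
Value per part = 126 / 7 = 18
First share = 2 * 18 = 36
Second share = 5 * 18 = 90
Larger share = 90

90


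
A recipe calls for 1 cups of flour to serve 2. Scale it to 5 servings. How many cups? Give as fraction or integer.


Original: 1 cups for 2 servings
Target servings = 5
Scaling factor = 5/2
New amount = 1 * 5/2
= 5/2
= 5/2 cups

5/2


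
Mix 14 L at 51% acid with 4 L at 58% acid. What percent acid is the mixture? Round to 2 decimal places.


Solute in mixture 1 = 51% of 14 L = 14*51/100 = 357/50 L
Solute in mixture 2 = 58% of 4 L = 4*58/100 = 58/25 L
Total solute = 357/50 + 58/25 = 473/50 L
Total volume = 14 + 4 = 18 L
Final concentration = 473/50/18 * 100 = 52.56%

52.56


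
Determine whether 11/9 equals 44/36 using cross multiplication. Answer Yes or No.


Cross multiply to check 11/9 = 44/36
Left cross product: 11 * 36 = 396
Right cross product: 9 * 44 = 396
396 = 396
Equal, so proportions match => Yes

Yes


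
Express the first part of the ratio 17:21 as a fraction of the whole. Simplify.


Total parts = 17 + 21 = 38
First part fraction = 17/38
Simplify: 17/38 = 17/38

17/38


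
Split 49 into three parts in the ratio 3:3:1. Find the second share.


Ratio = 3:3:1
Total parts = 3 + 3 + 1 = 7
Value per part = 49 / 7 = 7
First share = 3 * 7 = 21
Middle share = 3 * 7 = 21
Third share = 1 * 7 = 7

21


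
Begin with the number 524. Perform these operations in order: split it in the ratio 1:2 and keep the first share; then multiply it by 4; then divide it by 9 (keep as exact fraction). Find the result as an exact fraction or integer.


Start with 524.
Step 1: Split 1:2, first share = 524 * 1/3 = 524/3
Step 2: Multiply by 4: 524/3 * 4 = 2096/3
Step 3: Divide by 9: 2096/3 / 9 = 2096/27
Final result = 2096/27

2096/27


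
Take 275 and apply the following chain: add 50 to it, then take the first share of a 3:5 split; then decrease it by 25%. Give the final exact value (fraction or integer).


Start with 275.
Step 1: Add 50: 275+50=325; split 3:5 first = 325*3/8 = 975/8
Step 2: Decrease by 25%: 975/8 * 75/100 = 2925/32
Final result = 2925/32

2925/32


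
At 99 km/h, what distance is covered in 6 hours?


Using distance = speed * time
Speed = 99 km/h
Time = 6 hours
Distance = 99 * 6
= 594 km

594


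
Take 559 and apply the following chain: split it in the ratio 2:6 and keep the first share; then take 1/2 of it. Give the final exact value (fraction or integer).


Start with 559.
Step 1: Split 2:6, first share = 559 * 2/8 = 559/4
Step 2: Take 1/2: 559/4 * 1/2 = 559/8
Final result = 559/8

559/8


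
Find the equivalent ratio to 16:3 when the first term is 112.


Original ratio: 16:3
First term target: 112
Scale factor = 112 / 16 = 7
Multiply second term: 3 * 7 = 21
Equivalent ratio = 112:21

112:21


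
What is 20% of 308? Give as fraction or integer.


Compute 20% of 308
Convert percentage: 20% = 20/100
Multiply: 308 * 20/100
= 6160/100
= 308/5

308/5


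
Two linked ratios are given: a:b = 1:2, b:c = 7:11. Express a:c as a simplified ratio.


Given a:b = 1:2 and b:c = 7:11
Make b consistent. Multiply first ratio by 7: a:b = 7:14
Multiply second ratio by 2: b:c = 14:22
Now b = 14 in both, so a:b:c = 7:14:22
Therefore a:c = 7:22
Simplify by GCD: a:c = 7:22

7:22


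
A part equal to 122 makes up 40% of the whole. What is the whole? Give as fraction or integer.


Given: 122 is 40% of the whole
Set up: 122 = 40/100 * whole
whole = 122 * 100 / 40
whole = 12200 / 40
whole = 305

305


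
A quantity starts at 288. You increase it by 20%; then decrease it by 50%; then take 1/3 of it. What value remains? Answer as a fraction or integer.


Start with 288.
Step 1: Increase by 20%: 288 * 120/100 = 1728/5
Step 2: Decrease by 50%: 1728/5 * 50/100 = 864/5
Step 3: Take 1/3: 864/5 * 1/3 = 288/5
Final result = 288/5

288/5


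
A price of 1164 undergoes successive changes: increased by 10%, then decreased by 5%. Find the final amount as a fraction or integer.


Start: 1164
Step 1: increase by 10% => multiply by 110/100
  1164 * 110/100 = 6402/5
Step 2: decrease by 5% => multiply by 95/100
  6402/5 * 95/100 = 60819/50
Final value = 60819/50

60819/50


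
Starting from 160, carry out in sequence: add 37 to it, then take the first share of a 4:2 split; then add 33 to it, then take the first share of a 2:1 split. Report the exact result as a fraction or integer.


Start with 160.
Step 1: Add 37: 160+37=197; split 4:2 first = 197*4/6 = 394/3
Step 2: Add 33: 394/3+33=493/3; split 2:1 first = 493/3*2/3 = 986/9
Final result = 986/9

986/9


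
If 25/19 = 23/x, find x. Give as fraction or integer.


Setting up: 25/19 = 23/x
Cross multiply: 25 * x = 19 * 23
25x = 437
x = 437/25
x = 437/25

437/25


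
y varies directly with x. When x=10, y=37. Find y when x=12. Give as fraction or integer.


Direct proportion: y = kx
Find k: k = 37/10 = 37/10
Compute y at x=12: y = 37/10 * 12
y = 222/5

222/5


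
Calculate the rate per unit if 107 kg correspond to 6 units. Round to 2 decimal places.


Total kg = 107
Number of units = 6
Unit rate = 107 / 6
= 17.83 kg per unit

17.83


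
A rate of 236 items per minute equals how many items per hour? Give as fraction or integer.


Converting from per minute to per hour
Rate = 236 items per minute
Multiply by 60: 236 * 60
= 14160 items per hour

14160


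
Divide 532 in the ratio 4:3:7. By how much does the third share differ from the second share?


Total parts = 4 + 3 + 7 = 14
Value per part = 532 / 14 = 38
Shares: 4*38=152, 3*38=114, 7*38=266
Third share = 266, second share = 114
Difference = |266 - 114| = 152

152


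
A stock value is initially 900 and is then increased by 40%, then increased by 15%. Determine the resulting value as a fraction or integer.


Start: 900
Step 1: increase by 40% => multiply by 140/100
  900 * 140/100 = 1260
Step 2: increase by 15% => multiply by 115/100
  1260 * 115/100 = 1449
Final value = 1449

1449


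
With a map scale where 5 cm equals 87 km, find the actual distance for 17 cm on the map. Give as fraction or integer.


Map scale: 5 cm = 87 km
Measured distance on map = 17 cm
Set up proportion: 17 * 87 / 5
= 1479 / 5
= 1479/5 km

1479/5


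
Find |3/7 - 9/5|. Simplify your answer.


Simplify: 3/7 = 3/7 and 9/5 = 9/5
Find common denominator: LCD = 35
Convert: 15/35 and 63/35
Difference = |15 - 63|/35 = 48/35
Simplified = 48/35

48/35


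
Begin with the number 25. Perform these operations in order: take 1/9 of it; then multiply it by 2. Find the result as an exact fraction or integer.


Start with 25.
Step 1: Take 1/9: 25 * 1/9 = 25/9
Step 2: Multiply by 2: 25/9 * 2 = 50/9
Final result = 50/9

50/9


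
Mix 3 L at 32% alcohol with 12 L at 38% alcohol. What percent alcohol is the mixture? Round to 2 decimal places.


Solute in mixture 1 = 32% of 3 L = 3*32/100 = 24/25 L
Solute in mixture 2 = 38% of 12 L = 12*38/100 = 114/25 L
Total solute = 24/25 + 114/25 = 138/25 L
Total volume = 3 + 12 = 15 L
Final concentration = 138/25/15 * 100 = 36.80%

36.80


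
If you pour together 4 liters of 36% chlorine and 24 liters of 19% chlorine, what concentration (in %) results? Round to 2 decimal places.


Solute in mixture 1 = 36% of 4 L = 4*36/100 = 36/25 L
Solute in mixture 2 = 19% of 24 L = 24*19/100 = 114/25 L
Total solute = 36/25 + 114/25 = 6 L
Total volume = 4 + 24 = 28 L
Final concentration = 6/28 * 100 = 21.43%

21.43


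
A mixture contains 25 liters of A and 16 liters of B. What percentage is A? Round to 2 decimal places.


Volume of A = 25 L
Volume of B = 16 L
Total volume = 25 + 16 = 41 L
Percentage of A = (25/41) * 100
= 60.98%

60.98


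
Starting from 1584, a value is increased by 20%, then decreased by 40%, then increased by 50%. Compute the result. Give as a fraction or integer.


Start: 1584
Step 1: increase by 20% => multiply by 120/100
  1584 * 120/100 = 9504/5
Step 2: decrease by 40% => multiply by 60/100
  9504/5 * 60/100 = 28512/25
Step 3: increase by 50% => multiply by 150/100
  28512/25 * 150/100 = 42768/25
Final value = 42768/25

42768/25


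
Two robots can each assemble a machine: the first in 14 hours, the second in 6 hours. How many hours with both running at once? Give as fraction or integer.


Rate of A = 1/14 job per hour
Rate of B = 1/6 job per hour
Combined rate = 1/14 + 1/6
Find common denominator: (6 + 14)/(14*6) = 20/84
Combined rate = 5/21 job per hour
Time together = 1 / (5/21) = 21/5 hours

21/5


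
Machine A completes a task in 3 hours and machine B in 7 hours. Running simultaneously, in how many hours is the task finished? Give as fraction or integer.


Rate of A = 1/3 job per hour
Rate of B = 1/7 job per hour
Combined rate = 1/3 + 1/7
Find common denominator: (7 + 3)/(3*7) = 10/21
Combined rate = 10/21 job per hour
Time together = 1 / (10/21) = 21/10 hours

21/10
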